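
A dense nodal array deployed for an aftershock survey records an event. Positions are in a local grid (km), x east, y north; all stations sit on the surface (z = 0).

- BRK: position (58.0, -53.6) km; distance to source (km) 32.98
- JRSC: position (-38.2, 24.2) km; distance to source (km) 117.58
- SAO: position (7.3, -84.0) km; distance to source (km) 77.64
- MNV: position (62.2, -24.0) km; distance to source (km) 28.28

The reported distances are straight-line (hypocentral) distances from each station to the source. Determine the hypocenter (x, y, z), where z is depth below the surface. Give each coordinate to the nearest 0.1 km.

x ≈ 60.5 km, y ≈ -34.0 km, depth ≈ 26.4 km

Each station gives a sphere (x−x_i)² + (y−y_i)² + z² = d_i² (stations at z=0).
Subtracting the BRK sphere from JRSC and SAO: z² cancels, leaving linear equations in x and y:
-192.4 x + 155.6 y = -16929.46
-101.4 x − 60.8 y = -4067.96
Solving: x ≈ 60.500, y ≈ -33.993 km (keep extra digits for the depth step; rounded: 60.5, -34.0).
Then from the BRK sphere: z² = 32.98² − (x − 58.0)² − (y + 53.6)² with x = 60.500, y = -33.993, so z ≈ 26.401 ≈ 26.4 km.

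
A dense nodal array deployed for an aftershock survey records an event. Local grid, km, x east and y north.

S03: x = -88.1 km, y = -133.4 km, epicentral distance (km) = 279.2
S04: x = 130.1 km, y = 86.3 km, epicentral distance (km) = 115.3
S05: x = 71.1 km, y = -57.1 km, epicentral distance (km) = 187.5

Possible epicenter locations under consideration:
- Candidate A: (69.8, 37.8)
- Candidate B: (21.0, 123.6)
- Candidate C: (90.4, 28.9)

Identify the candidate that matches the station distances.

For each candidate, compare |candidate − station| to the reported distance:
Candidate A: residuals S03 46.3, S04 37.9, S05 92.6 → max 92.6 km
Candidate B: residuals S03 0.0, S04 0.0, S05 0.0 → max 0.0 km
Candidate C: residuals S03 37.9, S04 45.5, S05 99.4 → max 99.4 km
Only Candidate B has all residuals ≈ 0.

Candidate B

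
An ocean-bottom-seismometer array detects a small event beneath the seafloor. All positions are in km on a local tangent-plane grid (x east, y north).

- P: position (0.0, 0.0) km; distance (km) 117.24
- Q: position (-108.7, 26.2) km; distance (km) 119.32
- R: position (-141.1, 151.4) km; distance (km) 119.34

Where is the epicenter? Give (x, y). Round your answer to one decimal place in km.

(-27.8, 113.9)

Circle about each station: x² + y² = 117.24²; (x + 108.7)² + (y − 26.2)² = 119.32²; (x + 141.1)² + (y − 151.4)² = 119.34².
Subtracting pairs of circle equations eliminates x²+y² and gives linear equations (the radical axes):
-217.4 x + 52.4 y = 12010.09
-282.2 x + 302.8 y = 42334.35
Solving the 2×2 system: x ≈ -27.8, y ≈ 113.9 km.
Check against P (with the unrounded x, y): √(x²+y²) = 117.25 ≈ 117.24 km. ✓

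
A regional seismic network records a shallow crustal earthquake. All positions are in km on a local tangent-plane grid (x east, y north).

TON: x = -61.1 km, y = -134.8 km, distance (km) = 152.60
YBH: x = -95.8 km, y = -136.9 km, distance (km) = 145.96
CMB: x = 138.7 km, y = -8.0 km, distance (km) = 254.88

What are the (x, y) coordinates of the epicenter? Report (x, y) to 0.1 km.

(-115.7, 7.7)

Circle about each station: (x + 61.1)² + (y + 134.8)² = 152.60²; (x + 95.8)² + (y + 136.9)² = 145.96²; (x − 138.7)² + (y + 8.0)² = 254.88².
Subtracting the TON equation from the YBH and CMB equations removes the quadratic terms:
-69.4 x − 4.2 y = 7997.44
399.6 x + 253.6 y = -44279.61
Solving the 2×2 system: x ≈ -115.7, y ≈ 7.7 km.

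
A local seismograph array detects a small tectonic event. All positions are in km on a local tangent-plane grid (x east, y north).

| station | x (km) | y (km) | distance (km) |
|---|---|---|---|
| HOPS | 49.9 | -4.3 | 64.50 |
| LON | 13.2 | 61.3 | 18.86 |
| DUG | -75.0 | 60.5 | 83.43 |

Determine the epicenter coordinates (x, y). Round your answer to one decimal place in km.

x ≈ 6.7 km, y ≈ 43.6 km

Circle about each station: (x − 49.9)² + (y + 4.3)² = 64.50²; (x − 13.2)² + (y − 61.3)² = 18.86²; (x + 75.0)² + (y − 60.5)² = 83.43².
Subtracting pairs of circle equations eliminates x²+y² and gives linear equations (the radical axes):
-73.4 x + 131.2 y = 5227.98
-249.8 x + 129.6 y = 3976.44
Solving the 2×2 system: x ≈ 6.7, y ≈ 43.6 km.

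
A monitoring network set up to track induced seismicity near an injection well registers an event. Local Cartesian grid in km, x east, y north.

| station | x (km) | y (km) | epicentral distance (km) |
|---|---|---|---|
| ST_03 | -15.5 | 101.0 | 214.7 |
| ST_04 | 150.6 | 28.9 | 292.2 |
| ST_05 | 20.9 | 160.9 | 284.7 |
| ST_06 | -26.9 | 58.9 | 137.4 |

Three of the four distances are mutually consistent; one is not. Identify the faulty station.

ST_06

Solve using three stations at a time. Using ST_03, ST_04, ST_05 (subtract circle equations pairwise → linear system) gives (x, y) ≈ (-117.1, -88.0).
Distances from that point to each station vs reported:
  ST_03: calculated 214.6 vs reported 214.7 → residual 0.1 km
  ST_04: calculated 292.1 vs reported 292.2 → residual 0.1 km
  ST_05: calculated 284.6 vs reported 284.7 → residual 0.1 km
  ST_06: calculated 172.4 vs reported 137.4 → residual 35.0 km
ST_03, ST_04, ST_05 are mutually consistent (residuals ≈ 0); ST_06 is off by 35.0 km.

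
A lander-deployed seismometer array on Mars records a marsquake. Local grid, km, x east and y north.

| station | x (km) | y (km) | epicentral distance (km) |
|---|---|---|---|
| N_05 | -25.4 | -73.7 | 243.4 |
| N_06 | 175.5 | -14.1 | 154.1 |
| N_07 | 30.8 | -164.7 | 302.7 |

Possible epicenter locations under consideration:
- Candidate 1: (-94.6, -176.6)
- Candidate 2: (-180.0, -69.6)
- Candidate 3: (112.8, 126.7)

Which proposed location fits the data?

Candidate 3

For each candidate, compare |candidate − station| to the reported distance:
Candidate 1: residuals N_05 119.4, N_06 161.1, N_07 176.7 → max 176.7 km
Candidate 2: residuals N_05 88.7, N_06 205.7, N_07 71.4 → max 205.7 km
Candidate 3: residuals N_05 0.0, N_06 0.0, N_07 0.0 → max 0.0 km
Only Candidate 3 has all residuals ≈ 0.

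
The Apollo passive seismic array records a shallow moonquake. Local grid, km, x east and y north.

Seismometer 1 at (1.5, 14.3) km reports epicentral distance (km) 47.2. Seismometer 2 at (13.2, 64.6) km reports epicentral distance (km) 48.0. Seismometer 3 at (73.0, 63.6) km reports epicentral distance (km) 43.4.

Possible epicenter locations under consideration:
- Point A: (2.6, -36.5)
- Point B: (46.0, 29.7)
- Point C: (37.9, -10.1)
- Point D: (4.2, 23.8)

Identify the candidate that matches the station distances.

For each candidate, compare |candidate − station| to the reported distance:
Point A: residuals Seismometer 1 3.6, Seismometer 2 53.7, Seismometer 3 79.0 → max 79.0 km
Point B: residuals Seismometer 1 0.1, Seismometer 2 0.1, Seismometer 3 0.1 → max 0.1 km
Point C: residuals Seismometer 1 3.4, Seismometer 2 30.7, Seismometer 3 38.2 → max 38.2 km
Point D: residuals Seismometer 1 37.3, Seismometer 2 6.2, Seismometer 3 36.1 → max 37.3 km
Only Point B has all residuals ≈ 0.

Point B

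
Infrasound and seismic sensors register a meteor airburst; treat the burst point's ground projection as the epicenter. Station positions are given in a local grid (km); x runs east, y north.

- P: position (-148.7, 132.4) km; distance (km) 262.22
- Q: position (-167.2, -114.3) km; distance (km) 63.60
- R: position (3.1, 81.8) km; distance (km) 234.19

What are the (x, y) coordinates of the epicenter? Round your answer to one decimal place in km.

Circle about each station: (x + 148.7)² + (y − 132.4)² = 262.22²; (x + 167.2)² + (y + 114.3)² = 63.60²; (x − 3.1)² + (y − 81.8)² = 234.19².
Subtracting the P equation from the Q and R equations removes the quadratic terms:
-37.0 x − 493.4 y = 66093.25
303.6 x − 101.2 y = -19026.23
Solving the 2×2 system: x ≈ -104.7, y ≈ -126.1 km.
Check against P (with the unrounded x, y): √((x + 148.7)²+(y − 132.4)²) = 262.22 ≈ 262.22 km. ✓

(-104.7, -126.1)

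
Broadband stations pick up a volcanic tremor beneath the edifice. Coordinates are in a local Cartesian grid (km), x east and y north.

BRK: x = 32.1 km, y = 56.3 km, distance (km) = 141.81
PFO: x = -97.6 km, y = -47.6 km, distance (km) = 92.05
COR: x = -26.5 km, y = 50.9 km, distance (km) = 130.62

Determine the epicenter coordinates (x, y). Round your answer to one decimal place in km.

Circle about each station: (x − 32.1)² + (y − 56.3)² = 141.81²; (x + 97.6)² + (y + 47.6)² = 92.05²; (x + 26.5)² + (y − 50.9)² = 130.62².
Subtracting pairs of circle equations eliminates x²+y² and gives linear equations (the radical axes):
-259.4 x − 207.8 y = 19228.29
-117.2 x − 10.8 y = 2141.45
Solving the 2×2 system: x ≈ -11.0, y ≈ -78.8 km.

x ≈ -11.0 km, y ≈ -78.8 km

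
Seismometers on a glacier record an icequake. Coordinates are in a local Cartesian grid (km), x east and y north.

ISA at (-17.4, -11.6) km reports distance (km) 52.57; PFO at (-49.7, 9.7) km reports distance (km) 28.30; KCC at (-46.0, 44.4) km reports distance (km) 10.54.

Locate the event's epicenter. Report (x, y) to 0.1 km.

x ≈ -39.5 km, y ≈ 36.1 km

Circle about each station: (x + 17.4)² + (y + 11.6)² = 52.57²; (x + 49.7)² + (y − 9.7)² = 28.30²; (x + 46.0)² + (y − 44.4)² = 10.54².
Subtracting pairs of circle equations eliminates x²+y² and gives linear equations (the radical axes):
-64.6 x + 42.6 y = 4089.57
-57.2 x + 112.0 y = 6302.55
Solving the 2×2 system: x ≈ -39.5, y ≈ 36.1 km.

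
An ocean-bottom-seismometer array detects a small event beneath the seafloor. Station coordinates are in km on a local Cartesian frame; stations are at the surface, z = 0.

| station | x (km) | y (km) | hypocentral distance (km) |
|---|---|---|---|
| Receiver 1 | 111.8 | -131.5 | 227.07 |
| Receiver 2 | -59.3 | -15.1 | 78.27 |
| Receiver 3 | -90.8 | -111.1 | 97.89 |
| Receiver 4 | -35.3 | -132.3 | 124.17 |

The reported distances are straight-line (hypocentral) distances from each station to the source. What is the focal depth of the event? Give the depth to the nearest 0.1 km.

Each station gives a sphere (x−x_i)² + (y−y_i)² + z² = d_i² (stations at z=0).
Subtracting the Receiver 1 sphere from Receiver 2 and Receiver 3: z² cancels, leaving linear equations in x and y:
-342.2 x + 232.8 y = 19387.60
-405.2 x + 40.8 y = 32774.69
Solving: x ≈ -85.094, y ≈ -41.803 km (keep extra digits for the depth step; rounded: -85.1, -41.8).
Then from the Receiver 1 sphere: z² = 227.07² − (x − 111.8)² − (y + 131.5)² with x = -85.094, y = -41.803, so z ≈ 68.906 ≈ 68.9 km.
Check against Receiver 4 (with the unrounded solution): distance 124.17 ≈ 124.17 km. ✓

z ≈ 68.9 km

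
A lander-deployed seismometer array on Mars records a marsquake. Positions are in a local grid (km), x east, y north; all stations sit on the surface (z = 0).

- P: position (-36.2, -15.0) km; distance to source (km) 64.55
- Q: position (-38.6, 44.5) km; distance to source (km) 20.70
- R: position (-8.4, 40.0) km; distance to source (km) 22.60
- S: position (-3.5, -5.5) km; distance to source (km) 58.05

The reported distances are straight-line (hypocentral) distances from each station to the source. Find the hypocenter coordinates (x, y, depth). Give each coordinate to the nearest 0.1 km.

x ≈ -24.2 km, y ≈ 46.7 km, depth ≈ 14.7 km

Each station gives a sphere (x−x_i)² + (y−y_i)² + z² = d_i² (stations at z=0).
Subtracting the P sphere from Q and R: z² cancels, leaving linear equations in x and y:
-4.8 x + 119.0 y = 5672.98
55.6 x + 110.0 y = 3791.06
Solving: x ≈ -24.200, y ≈ 46.696 km (keep extra digits for the depth step; rounded: -24.2, 46.7).
Then from the P sphere: z² = 64.55² − (x + 36.2)² − (y + 15.0)² with x = -24.200, y = 46.696, so z ≈ 14.707 ≈ 14.7 km.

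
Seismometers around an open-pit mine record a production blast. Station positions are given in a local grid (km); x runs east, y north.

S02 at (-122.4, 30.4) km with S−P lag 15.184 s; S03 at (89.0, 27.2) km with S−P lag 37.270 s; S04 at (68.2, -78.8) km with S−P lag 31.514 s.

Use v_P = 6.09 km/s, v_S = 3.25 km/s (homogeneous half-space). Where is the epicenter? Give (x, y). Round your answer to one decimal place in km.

-151.3 km east, -71.4 km north

Distance from S−P lag: d = Δt · v_P v_S / (v_P − v_S) = Δt · (6.09·3.25)/(6.09−3.25) ≈ 6.9692·Δt.
So d_S02 = 105.82, d_S03 = 259.74, d_S04 = 219.63 km.
Circle about each station: (x + 122.4)² + (y − 30.4)² = 105.82²; (x − 89.0)² + (y − 27.2)² = 259.74²; (x − 68.2)² + (y + 78.8)² = 219.63².
Subtracting pairs of circle equations eliminates x²+y² and gives linear equations (the radical axes):
422.8 x − 6.4 y = -63512.08
381.2 x − 218.4 y = -42084.70
Solving the 2×2 system: x ≈ -151.3, y ≈ -71.4 km.
Check against S02 (with the unrounded x, y): √((x + 122.4)²+(y − 30.4)²) = 105.81 ≈ 105.82 km. ✓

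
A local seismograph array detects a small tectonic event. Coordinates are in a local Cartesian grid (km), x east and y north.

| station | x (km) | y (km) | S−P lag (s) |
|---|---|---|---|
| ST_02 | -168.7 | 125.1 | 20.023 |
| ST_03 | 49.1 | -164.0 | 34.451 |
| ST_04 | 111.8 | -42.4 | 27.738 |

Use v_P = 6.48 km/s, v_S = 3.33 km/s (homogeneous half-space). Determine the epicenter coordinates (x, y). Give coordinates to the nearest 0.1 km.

Distance from S−P lag: d = Δt · v_P v_S / (v_P − v_S) = Δt · (6.48·3.33)/(6.48−3.33) ≈ 6.8503·Δt.
So d_ST_02 = 137.16, d_ST_03 = 236.00, d_ST_04 = 190.01 km.
Circle about each station: (x + 168.7)² + (y − 125.1)² = 137.16²; (x − 49.1)² + (y + 164.0)² = 236.00²; (x − 111.8)² + (y + 42.4)² = 190.01².
Subtracting the ST_02 equation from the ST_03 and ST_04 equations removes the quadratic terms:
435.6 x − 578.2 y = -51686.02
561.0 x − 335.0 y = -47103.63
Solving the 2×2 system: x ≈ -55.6, y ≈ 47.5 km.

-55.6 km east, 47.5 km north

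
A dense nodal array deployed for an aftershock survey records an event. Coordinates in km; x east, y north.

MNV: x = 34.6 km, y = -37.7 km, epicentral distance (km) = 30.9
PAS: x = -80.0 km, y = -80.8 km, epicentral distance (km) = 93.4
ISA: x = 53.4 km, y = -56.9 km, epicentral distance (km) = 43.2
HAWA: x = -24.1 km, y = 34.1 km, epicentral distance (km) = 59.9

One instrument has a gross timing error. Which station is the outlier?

Solve using three stations at a time. Using MNV, PAS, ISA (subtract circle equations pairwise → linear system) gives (x, y) ≈ (10.2, -56.6).
Distances from that point to each station vs reported:
  MNV: calculated 30.9 vs reported 30.9 → residual 0.0 km
  PAS: calculated 93.4 vs reported 93.4 → residual 0.0 km
  ISA: calculated 43.2 vs reported 43.2 → residual 0.0 km
  HAWA: calculated 97.0 vs reported 59.9 → residual 37.1 km
MNV, PAS, ISA are mutually consistent (residuals ≈ 0); HAWA is off by 37.1 km.

HAWA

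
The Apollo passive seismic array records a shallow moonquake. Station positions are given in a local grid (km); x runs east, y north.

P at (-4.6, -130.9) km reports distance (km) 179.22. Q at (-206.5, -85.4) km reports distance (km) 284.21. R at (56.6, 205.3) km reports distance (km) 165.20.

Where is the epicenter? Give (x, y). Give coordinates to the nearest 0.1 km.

Circle about each station: (x + 4.6)² + (y + 130.9)² = 179.22²; (x + 206.5)² + (y + 85.4)² = 284.21²; (x − 56.6)² + (y − 205.3)² = 165.20².
Subtracting the P equation from the Q and R equations removes the quadratic terms:
-403.8 x + 91.0 y = -15876.08
122.4 x + 672.4 y = 33024.45
Solving the 2×2 system: x ≈ 48.4, y ≈ 40.3 km.
Check against P (with the unrounded x, y): √((x + 4.6)²+(y + 130.9)²) = 179.22 ≈ 179.22 km. ✓

x ≈ 48.4 km, y ≈ 40.3 km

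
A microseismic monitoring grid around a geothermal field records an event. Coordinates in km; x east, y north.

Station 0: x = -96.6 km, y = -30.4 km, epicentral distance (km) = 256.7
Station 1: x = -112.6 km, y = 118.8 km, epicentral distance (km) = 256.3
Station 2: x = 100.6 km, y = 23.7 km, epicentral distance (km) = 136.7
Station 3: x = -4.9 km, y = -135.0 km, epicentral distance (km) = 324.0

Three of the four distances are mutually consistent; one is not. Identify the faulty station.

Solve using three stations at a time. Using Station 1, Station 2, Station 3 (subtract circle equations pairwise → linear system) gives (x, y) ≈ (141.2, 154.1).
Distances from that point to each station vs reported:
  Station 0: calculated 301.0 vs reported 256.7 → residual 44.3 km
  Station 1: calculated 256.3 vs reported 256.3 → residual 0.0 km
  Station 2: calculated 136.6 vs reported 136.7 → residual 0.1 km
  Station 3: calculated 324.0 vs reported 324.0 → residual 0.0 km
Station 1, Station 2, Station 3 are mutually consistent (residuals ≈ 0); Station 0 is off by 44.3 km.

Station 0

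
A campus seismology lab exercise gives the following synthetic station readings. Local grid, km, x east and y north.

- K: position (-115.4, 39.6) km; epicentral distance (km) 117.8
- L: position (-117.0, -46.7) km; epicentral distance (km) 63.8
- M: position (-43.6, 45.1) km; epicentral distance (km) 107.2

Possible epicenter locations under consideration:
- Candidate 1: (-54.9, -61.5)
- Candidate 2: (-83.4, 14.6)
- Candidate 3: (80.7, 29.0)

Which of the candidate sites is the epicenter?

For each candidate, compare |candidate − station| to the reported distance:
Candidate 1: residuals K 0.0, L 0.0, M 0.0 → max 0.0 km
Candidate 2: residuals K 77.2, L 6.1, M 57.1 → max 77.2 km
Candidate 3: residuals K 78.6, L 147.9, M 18.1 → max 147.9 km
Only Candidate 1 has all residuals ≈ 0.

Candidate 1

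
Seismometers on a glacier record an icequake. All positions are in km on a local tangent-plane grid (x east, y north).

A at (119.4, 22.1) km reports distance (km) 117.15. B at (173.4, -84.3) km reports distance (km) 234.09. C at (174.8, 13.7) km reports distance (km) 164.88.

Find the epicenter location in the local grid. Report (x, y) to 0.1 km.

Circle about each station: (x − 119.4)² + (y − 22.1)² = 117.15²; (x − 173.4)² + (y + 84.3)² = 234.09²; (x − 174.8)² + (y − 13.7)² = 164.88².
Subtracting pairs of circle equations eliminates x²+y² and gives linear equations (the radical axes):
108.0 x − 212.8 y = -18644.73
110.8 x − 16.8 y = 2536.67
Solving the 2×2 system: x ≈ 39.2, y ≈ 107.5 km.

39.2 km east, 107.5 km north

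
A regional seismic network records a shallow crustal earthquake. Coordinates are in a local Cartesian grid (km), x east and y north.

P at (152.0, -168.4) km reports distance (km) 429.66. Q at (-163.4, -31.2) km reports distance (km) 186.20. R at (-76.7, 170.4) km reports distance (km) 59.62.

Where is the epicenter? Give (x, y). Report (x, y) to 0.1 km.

(-133.6, 152.6)

Circle about each station: (x − 152.0)² + (y + 168.4)² = 429.66²; (x + 163.4)² + (y + 31.2)² = 186.20²; (x + 76.7)² + (y − 170.4)² = 59.62².
Subtracting the P equation from the Q and R equations removes the quadratic terms:
-630.8 x + 274.4 y = 126147.72
-457.4 x + 677.6 y = 164509.66
Solving the 2×2 system: x ≈ -133.6, y ≈ 152.6 km.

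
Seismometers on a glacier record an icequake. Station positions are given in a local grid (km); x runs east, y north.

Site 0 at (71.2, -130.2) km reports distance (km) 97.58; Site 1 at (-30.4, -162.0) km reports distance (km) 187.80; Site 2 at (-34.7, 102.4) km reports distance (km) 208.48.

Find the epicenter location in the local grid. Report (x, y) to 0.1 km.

Circle about each station: (x − 71.2)² + (y + 130.2)² = 97.58²; (x + 30.4)² + (y + 162.0)² = 187.80²; (x + 34.7)² + (y − 102.4)² = 208.48².
Subtracting the Site 0 equation from the Site 1 and Site 2 equations removes the quadratic terms:
-203.2 x − 63.6 y = -20600.30
-211.8 x + 465.2 y = -44273.68
Solving the 2×2 system: x ≈ 114.8, y ≈ -42.9 km.

x ≈ 114.8 km, y ≈ -42.9 km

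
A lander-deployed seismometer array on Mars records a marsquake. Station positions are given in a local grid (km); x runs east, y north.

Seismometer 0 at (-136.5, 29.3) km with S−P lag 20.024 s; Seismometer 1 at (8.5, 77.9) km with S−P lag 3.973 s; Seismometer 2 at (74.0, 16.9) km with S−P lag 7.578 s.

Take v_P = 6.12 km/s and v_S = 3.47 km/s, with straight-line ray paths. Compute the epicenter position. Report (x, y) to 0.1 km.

22.7 km east, 49.4 km north

Distance from S−P lag: d = Δt · v_P v_S / (v_P − v_S) = Δt · (6.12·3.47)/(6.12−3.47) ≈ 8.0137·Δt.
So d_Seismometer 0 = 160.47, d_Seismometer 1 = 31.84, d_Seismometer 2 = 60.73 km.
Circle about each station: (x + 136.5)² + (y − 29.3)² = 160.47²; (x − 8.5)² + (y − 77.9)² = 31.84²; (x − 74.0)² + (y − 16.9)² = 60.73².
Subtracting the Seismometer 0 equation from the Seismometer 1 and Seismometer 2 equations removes the quadratic terms:
290.0 x + 97.2 y = 11386.76
421.0 x − 24.8 y = 8333.36
Solving the 2×2 system: x ≈ 22.7, y ≈ 49.4 km.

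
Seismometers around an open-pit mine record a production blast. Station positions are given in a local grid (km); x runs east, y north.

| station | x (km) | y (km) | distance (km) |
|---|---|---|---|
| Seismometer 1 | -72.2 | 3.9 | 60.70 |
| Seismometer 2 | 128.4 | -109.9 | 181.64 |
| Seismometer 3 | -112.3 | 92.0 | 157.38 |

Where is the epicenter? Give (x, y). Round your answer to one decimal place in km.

Circle about each station: (x + 72.2)² + (y − 3.9)² = 60.70²; (x − 128.4)² + (y + 109.9)² = 181.64²; (x + 112.3)² + (y − 92.0)² = 157.38².
Subtracting pairs of circle equations eliminates x²+y² and gives linear equations (the radical axes):
401.2 x − 227.6 y = -5972.08
-80.2 x + 176.2 y = -5236.73
Solving the 2×2 system: x ≈ -42.8, y ≈ -49.2 km.

-42.8 km east, -49.2 km north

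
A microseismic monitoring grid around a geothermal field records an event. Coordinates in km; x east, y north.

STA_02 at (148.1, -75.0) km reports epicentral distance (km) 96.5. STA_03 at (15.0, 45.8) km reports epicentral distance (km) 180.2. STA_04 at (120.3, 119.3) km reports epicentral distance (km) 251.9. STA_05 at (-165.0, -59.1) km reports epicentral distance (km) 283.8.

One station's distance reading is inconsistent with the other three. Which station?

STA_05

Solve using three stations at a time. Using STA_02, STA_03, STA_04 (subtract circle equations pairwise → linear system) gives (x, y) ≈ (66.7, -126.8).
Distances from that point to each station vs reported:
  STA_02: calculated 96.5 vs reported 96.5 → residual 0.0 km
  STA_03: calculated 180.2 vs reported 180.2 → residual 0.0 km
  STA_04: calculated 251.9 vs reported 251.9 → residual 0.0 km
  STA_05: calculated 241.4 vs reported 283.8 → residual 42.4 km
STA_02, STA_03, STA_04 are mutually consistent (residuals ≈ 0); STA_05 is off by 42.4 km.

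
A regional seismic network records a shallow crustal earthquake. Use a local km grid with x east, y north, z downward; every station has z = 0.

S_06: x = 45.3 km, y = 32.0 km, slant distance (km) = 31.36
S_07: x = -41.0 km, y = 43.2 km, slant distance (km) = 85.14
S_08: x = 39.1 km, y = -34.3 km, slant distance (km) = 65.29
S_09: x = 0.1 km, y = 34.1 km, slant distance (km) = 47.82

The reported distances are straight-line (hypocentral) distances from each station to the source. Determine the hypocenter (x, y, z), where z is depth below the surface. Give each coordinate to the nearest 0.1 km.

Each station gives a sphere (x−x_i)² + (y−y_i)² + z² = d_i² (stations at z=0).
Subtracting the S_06 sphere from S_07 and S_08: z² cancels, leaving linear equations in x and y:
-172.6 x + 22.4 y = -5794.22
-12.4 x − 132.6 y = -3650.12
Solving: x ≈ 36.697, y ≈ 24.096 km (keep extra digits for the depth step; rounded: 36.7, 24.1).
Then from the S_06 sphere: z² = 31.36² − (x − 45.3)² − (y − 32.0)² with x = 36.697, y = 24.096, so z ≈ 29.103 ≈ 29.1 km.

x ≈ 36.7 km, y ≈ 24.1 km, depth ≈ 29.1 km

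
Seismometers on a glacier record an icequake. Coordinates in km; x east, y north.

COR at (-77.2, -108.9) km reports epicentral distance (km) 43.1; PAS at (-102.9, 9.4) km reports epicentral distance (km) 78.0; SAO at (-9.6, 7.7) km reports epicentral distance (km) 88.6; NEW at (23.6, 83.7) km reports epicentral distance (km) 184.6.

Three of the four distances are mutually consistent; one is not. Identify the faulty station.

Solve using three stations at a time. Using COR, PAS, NEW (subtract circle equations pairwise → linear system) gives (x, y) ≈ (-84.0, -66.3).
Distances from that point to each station vs reported:
  COR: calculated 43.1 vs reported 43.1 → residual 0.0 km
  PAS: calculated 78.0 vs reported 78.0 → residual 0.0 km
  SAO: calculated 104.9 vs reported 88.6 → residual 16.3 km
  NEW: calculated 184.6 vs reported 184.6 → residual 0.0 km
COR, PAS, NEW are mutually consistent (residuals ≈ 0); SAO is off by 16.3 km.

SAO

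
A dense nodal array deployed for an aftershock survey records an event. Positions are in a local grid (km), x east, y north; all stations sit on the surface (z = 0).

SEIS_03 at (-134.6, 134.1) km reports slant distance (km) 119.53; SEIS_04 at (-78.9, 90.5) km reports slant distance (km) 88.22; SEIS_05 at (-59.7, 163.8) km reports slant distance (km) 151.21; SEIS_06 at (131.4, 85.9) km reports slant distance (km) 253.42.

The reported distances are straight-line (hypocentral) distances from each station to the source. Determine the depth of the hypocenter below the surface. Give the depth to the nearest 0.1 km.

Each station gives a sphere (x−x_i)² + (y−y_i)² + z² = d_i² (stations at z=0).
Subtracting the SEIS_03 sphere from SEIS_04 and SEIS_05: z² cancels, leaving linear equations in x and y:
111.4 x − 87.2 y = -15179.86
149.8 x + 59.4 y = -14282.48
Solving: x ≈ -109.103, y ≈ 34.699 km (keep extra digits for the depth step; rounded: -109.1, 34.7).
Then from the SEIS_03 sphere: z² = 119.53² − (x + 134.6)² − (y − 134.1)² with x = -109.103, y = 34.699, so z ≈ 61.292 ≈ 61.3 km.

depth ≈ 61.3 km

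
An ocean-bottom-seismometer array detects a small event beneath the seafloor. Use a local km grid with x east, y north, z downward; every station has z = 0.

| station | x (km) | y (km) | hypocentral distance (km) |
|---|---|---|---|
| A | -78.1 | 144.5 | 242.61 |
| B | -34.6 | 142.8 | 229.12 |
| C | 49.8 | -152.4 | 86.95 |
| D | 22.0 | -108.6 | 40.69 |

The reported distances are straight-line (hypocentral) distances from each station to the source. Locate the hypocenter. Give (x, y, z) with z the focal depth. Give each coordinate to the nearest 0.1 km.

Each station gives a sphere (x−x_i)² + (y−y_i)² + z² = d_i² (stations at z=0).
Subtracting the A sphere from B and C: z² cancels, leaving linear equations in x and y:
87.0 x − 3.4 y = 972.78
255.8 x − 593.8 y = 50025.25
Solving: x ≈ 8.024, y ≈ -80.789 km (keep extra digits for the depth step; rounded: 8.0, -80.8).
Then from the A sphere: z² = 242.61² − (x + 78.1)² − (y − 144.5)² with x = 8.024, y = -80.789, so z ≈ 26.213 ≈ 26.2 km.
Check against D (with the unrounded solution): distance 40.69 ≈ 40.69 km. ✓

x ≈ 8.0 km, y ≈ -80.8 km, depth ≈ 26.2 km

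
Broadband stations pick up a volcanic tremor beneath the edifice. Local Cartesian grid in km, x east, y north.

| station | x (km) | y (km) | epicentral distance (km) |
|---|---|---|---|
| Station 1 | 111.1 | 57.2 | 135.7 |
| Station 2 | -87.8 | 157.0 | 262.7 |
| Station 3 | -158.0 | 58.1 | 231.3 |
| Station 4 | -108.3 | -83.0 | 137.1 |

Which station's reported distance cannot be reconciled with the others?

Solve using three stations at a time. Using Station 2, Station 3, Station 4 (subtract circle equations pairwise → linear system) gives (x, y) ≈ (28.6, -78.4).
Distances from that point to each station vs reported:
  Station 1: calculated 158.7 vs reported 135.7 → residual 23.0 km
  Station 2: calculated 262.7 vs reported 262.7 → residual 0.0 km
  Station 3: calculated 231.3 vs reported 231.3 → residual 0.0 km
  Station 4: calculated 137.0 vs reported 137.1 → residual 0.1 km
Station 2, Station 3, Station 4 are mutually consistent (residuals ≈ 0); Station 1 is off by 23.0 km.

Station 1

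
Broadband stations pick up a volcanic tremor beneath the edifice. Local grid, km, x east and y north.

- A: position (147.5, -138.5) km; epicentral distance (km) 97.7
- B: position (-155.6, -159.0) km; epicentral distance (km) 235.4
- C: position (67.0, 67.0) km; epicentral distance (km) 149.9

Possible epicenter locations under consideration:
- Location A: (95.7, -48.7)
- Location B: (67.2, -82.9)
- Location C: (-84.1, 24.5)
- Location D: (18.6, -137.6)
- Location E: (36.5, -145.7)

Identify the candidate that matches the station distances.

Location B

For each candidate, compare |candidate − station| to the reported distance:
Location A: residuals A 6.0, B 39.0, C 30.7 → max 39.0 km
Location B: residuals A 0.0, B 0.0, C 0.0 → max 0.0 km
Location C: residuals A 185.5, B 38.5, C 7.1 → max 185.5 km
Location D: residuals A 31.2, B 59.9, C 60.3 → max 60.3 km
Location E: residuals A 13.5, B 42.8, C 65.0 → max 65.0 km
Only Location B has all residuals ≈ 0.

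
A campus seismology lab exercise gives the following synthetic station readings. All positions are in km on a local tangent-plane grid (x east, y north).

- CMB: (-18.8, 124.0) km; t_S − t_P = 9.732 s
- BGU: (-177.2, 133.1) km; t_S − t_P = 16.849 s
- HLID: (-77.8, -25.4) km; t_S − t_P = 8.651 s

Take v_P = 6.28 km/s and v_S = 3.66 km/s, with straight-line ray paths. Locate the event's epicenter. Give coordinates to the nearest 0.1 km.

(-56.7, 47.5)

Distance from S−P lag: d = Δt · v_P v_S / (v_P − v_S) = Δt · (6.28·3.66)/(6.28−3.66) ≈ 8.7728·Δt.
So d_CMB = 85.38, d_BGU = 147.81, d_HLID = 75.89 km.
Circle about each station: (x + 18.8)² + (y − 124.0)² = 85.38²; (x + 177.2)² + (y − 133.1)² = 147.81²; (x + 77.8)² + (y + 25.4)² = 75.89².
Subtracting the CMB equation from the BGU and HLID equations removes the quadratic terms:
-316.8 x + 18.2 y = 18827.96
-118.0 x − 298.8 y = -7500.99
Solving the 2×2 system: x ≈ -56.7, y ≈ 47.5 km.
Check against CMB (with the unrounded x, y): √((x + 18.8)²+(y − 124.0)²) = 85.38 ≈ 85.38 km. ✓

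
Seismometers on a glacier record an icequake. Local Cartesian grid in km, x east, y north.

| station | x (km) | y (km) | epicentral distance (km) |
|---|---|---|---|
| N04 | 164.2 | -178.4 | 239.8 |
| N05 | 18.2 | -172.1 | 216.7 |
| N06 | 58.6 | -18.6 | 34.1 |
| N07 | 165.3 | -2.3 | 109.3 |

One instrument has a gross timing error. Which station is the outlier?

Solve using three stations at a time. Using N04, N05, N07 (subtract circle equations pairwise → linear system) gives (x, y) ≈ (64.4, 39.6).
Distances from that point to each station vs reported:
  N04: calculated 239.8 vs reported 239.8 → residual 0.0 km
  N05: calculated 216.7 vs reported 216.7 → residual 0.0 km
  N06: calculated 58.5 vs reported 34.1 → residual 24.4 km
  N07: calculated 109.3 vs reported 109.3 → residual 0.0 km
N04, N05, N07 are mutually consistent (residuals ≈ 0); N06 is off by 24.4 km.

N06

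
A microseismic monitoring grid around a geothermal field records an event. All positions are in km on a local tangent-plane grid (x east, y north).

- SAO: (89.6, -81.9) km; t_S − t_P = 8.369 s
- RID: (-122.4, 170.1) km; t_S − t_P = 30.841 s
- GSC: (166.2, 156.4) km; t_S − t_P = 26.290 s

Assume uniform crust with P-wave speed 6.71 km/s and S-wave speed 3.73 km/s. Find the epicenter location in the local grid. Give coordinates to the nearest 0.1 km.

(44.6, -27.9)

Distance from S−P lag: d = Δt · v_P v_S / (v_P − v_S) = Δt · (6.71·3.73)/(6.71−3.73) ≈ 8.3988·Δt.
So d_SAO = 70.29, d_RID = 259.03, d_GSC = 220.80 km.
Circle about each station: (x − 89.6)² + (y + 81.9)² = 70.29²; (x + 122.4)² + (y − 170.1)² = 259.03²; (x − 166.2)² + (y − 156.4)² = 220.80².
Subtracting the SAO equation from the RID and GSC equations removes the quadratic terms:
-424.0 x + 504.0 y = -32975.86
153.2 x + 476.6 y = -6464.33
Solving the 2×2 system: x ≈ 44.6, y ≈ -27.9 km.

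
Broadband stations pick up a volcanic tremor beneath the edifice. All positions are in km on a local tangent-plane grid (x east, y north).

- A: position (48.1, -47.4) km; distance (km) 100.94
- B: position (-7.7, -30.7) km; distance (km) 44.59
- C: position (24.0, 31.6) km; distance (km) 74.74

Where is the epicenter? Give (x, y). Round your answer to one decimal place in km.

Circle about each station: (x − 48.1)² + (y + 47.4)² = 100.94²; (x + 7.7)² + (y + 30.7)² = 44.59²; (x − 24.0)² + (y − 31.6)² = 74.74².
Subtracting pairs of circle equations eliminates x²+y² and gives linear equations (the radical axes):
-111.6 x + 33.4 y = 4642.03
-48.2 x + 158.0 y = 1617.01
Solving the 2×2 system: x ≈ -42.4, y ≈ -2.7 km.
Check against A (with the unrounded x, y): √((x − 48.1)²+(y + 47.4)²) = 100.94 ≈ 100.94 km. ✓

(-42.4, -2.7)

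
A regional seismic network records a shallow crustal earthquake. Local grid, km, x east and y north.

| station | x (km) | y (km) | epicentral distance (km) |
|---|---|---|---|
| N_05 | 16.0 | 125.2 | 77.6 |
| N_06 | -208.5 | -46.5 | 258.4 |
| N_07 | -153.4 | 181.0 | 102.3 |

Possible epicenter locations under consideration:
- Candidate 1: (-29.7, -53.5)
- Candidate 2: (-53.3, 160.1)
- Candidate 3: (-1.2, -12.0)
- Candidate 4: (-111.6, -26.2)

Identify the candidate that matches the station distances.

Candidate 2

For each candidate, compare |candidate − station| to the reported distance:
Candidate 1: residuals N_05 106.9, N_06 79.5, N_07 162.8 → max 162.8 km
Candidate 2: residuals N_05 0.0, N_06 0.0, N_07 0.0 → max 0.0 km
Candidate 3: residuals N_05 60.7, N_06 48.2, N_07 143.5 → max 143.5 km
Candidate 4: residuals N_05 120.4, N_06 159.4, N_07 109.1 → max 159.4 km
Only Candidate 2 has all residuals ≈ 0.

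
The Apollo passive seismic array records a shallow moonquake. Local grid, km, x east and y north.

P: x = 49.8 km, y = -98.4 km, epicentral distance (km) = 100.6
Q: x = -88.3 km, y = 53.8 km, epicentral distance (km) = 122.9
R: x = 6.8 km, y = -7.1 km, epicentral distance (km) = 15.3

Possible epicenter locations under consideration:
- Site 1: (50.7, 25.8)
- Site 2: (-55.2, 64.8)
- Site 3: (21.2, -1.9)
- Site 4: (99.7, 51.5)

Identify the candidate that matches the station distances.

Site 3

For each candidate, compare |candidate − station| to the reported distance:
Site 1: residuals P 23.6, Q 18.9, R 39.6 → max 39.6 km
Site 2: residuals P 93.5, Q 88.0, R 79.6 → max 93.5 km
Site 3: residuals P 0.0, Q 0.0, R 0.0 → max 0.0 km
Site 4: residuals P 57.4, Q 65.1, R 94.5 → max 94.5 km
Only Site 3 has all residuals ≈ 0.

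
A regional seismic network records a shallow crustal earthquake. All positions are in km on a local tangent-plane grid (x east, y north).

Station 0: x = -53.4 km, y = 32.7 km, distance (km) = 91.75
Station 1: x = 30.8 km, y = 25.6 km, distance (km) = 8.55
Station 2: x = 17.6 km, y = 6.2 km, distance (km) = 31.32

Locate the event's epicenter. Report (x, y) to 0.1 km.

Circle about each station: (x + 53.4)² + (y − 32.7)² = 91.75²; (x − 30.8)² + (y − 25.6)² = 8.55²; (x − 17.6)² + (y − 6.2)² = 31.32².
Subtracting the Station 0 equation from the Station 1 and Station 2 equations removes the quadratic terms:
168.4 x − 14.2 y = 6028.11
142.0 x − 53.0 y = 3864.47
Solving the 2×2 system: x ≈ 38.3, y ≈ 29.7 km.
Check against Station 0 (with the unrounded x, y): √((x + 53.4)²+(y − 32.7)²) = 91.75 ≈ 91.75 km. ✓

(38.3, 29.7)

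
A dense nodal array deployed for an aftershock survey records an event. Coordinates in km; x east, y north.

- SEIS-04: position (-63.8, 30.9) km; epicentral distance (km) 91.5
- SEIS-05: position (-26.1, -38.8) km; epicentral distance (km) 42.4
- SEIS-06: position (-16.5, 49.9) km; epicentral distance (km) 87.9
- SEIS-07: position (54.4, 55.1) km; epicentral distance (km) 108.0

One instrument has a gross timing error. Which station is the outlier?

Solve using three stations at a time. Using SEIS-04, SEIS-06, SEIS-07 (subtract circle equations pairwise → linear system) gives (x, y) ≈ (-2.3, -36.9).
Distances from that point to each station vs reported:
  SEIS-04: calculated 91.6 vs reported 91.5 → residual 0.1 km
  SEIS-05: calculated 23.9 vs reported 42.4 → residual 18.5 km
  SEIS-06: calculated 88.0 vs reported 87.9 → residual 0.1 km
  SEIS-07: calculated 108.1 vs reported 108.0 → residual 0.1 km
SEIS-04, SEIS-06, SEIS-07 are mutually consistent (residuals ≈ 0); SEIS-05 is off by 18.5 km.

SEIS-05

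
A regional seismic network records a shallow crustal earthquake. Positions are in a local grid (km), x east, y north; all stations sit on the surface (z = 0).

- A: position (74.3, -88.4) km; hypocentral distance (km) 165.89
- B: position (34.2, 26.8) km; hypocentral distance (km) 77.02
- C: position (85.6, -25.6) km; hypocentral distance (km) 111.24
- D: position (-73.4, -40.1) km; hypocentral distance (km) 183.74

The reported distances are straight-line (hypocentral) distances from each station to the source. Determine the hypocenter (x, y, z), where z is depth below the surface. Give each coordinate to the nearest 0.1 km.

Each station gives a sphere (x−x_i)² + (y−y_i)² + z² = d_i² (stations at z=0).
Subtracting the A sphere from B and C: z² cancels, leaving linear equations in x and y:
-80.2 x + 230.4 y = 10140.24
22.6 x + 125.6 y = 9792.82
Solving: x ≈ 64.309, y ≈ 66.397 km (keep extra digits for the depth step; rounded: 64.3, 66.4).
Then from the A sphere: z² = 165.89² − (x − 74.3)² − (y + 88.4)² with x = 64.309, y = 66.397, so z ≈ 58.801 ≈ 58.8 km.

(64.3, 66.4, 58.8)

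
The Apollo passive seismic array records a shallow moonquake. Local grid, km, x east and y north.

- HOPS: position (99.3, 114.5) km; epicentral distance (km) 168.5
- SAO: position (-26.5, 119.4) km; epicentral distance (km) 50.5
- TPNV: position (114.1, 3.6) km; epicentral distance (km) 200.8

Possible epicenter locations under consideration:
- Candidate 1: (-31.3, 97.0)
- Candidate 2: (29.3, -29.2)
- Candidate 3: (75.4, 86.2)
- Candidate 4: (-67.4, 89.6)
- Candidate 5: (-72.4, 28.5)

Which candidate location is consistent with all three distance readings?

For each candidate, compare |candidate − station| to the reported distance:
Candidate 1: residuals HOPS 36.7, SAO 27.6, TPNV 28.0 → max 36.7 km
Candidate 2: residuals HOPS 8.7, SAO 108.2, TPNV 109.9 → max 109.9 km
Candidate 3: residuals HOPS 131.5, SAO 56.7, TPNV 109.6 → max 131.5 km
Candidate 4: residuals HOPS 0.0, SAO 0.1, TPNV 0.0 → max 0.1 km
Candidate 5: residuals HOPS 23.5, SAO 51.3, TPNV 12.6 → max 51.3 km
Only Candidate 4 has all residuals ≈ 0.

Candidate 4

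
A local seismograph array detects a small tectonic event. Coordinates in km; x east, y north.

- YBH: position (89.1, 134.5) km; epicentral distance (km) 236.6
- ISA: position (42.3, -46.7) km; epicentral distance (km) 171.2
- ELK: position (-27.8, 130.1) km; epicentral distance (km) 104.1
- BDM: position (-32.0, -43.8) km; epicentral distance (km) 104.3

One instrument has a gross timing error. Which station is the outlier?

ELK

Solve using three stations at a time. Using YBH, ISA, BDM (subtract circle equations pairwise → linear system) gives (x, y) ≈ (-116.4, 17.3).
Distances from that point to each station vs reported:
  YBH: calculated 236.6 vs reported 236.6 → residual 0.0 km
  ISA: calculated 171.2 vs reported 171.2 → residual 0.0 km
  ELK: calculated 143.4 vs reported 104.1 → residual 39.3 km
  BDM: calculated 104.3 vs reported 104.3 → residual 0.0 km
YBH, ISA, BDM are mutually consistent (residuals ≈ 0); ELK is off by 39.3 km.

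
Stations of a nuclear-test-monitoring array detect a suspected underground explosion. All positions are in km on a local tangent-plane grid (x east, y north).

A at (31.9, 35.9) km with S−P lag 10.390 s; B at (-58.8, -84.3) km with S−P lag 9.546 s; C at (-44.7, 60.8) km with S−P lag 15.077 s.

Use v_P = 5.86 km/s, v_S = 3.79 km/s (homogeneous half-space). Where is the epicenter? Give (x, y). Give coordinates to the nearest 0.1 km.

Distance from S−P lag: d = Δt · v_P v_S / (v_P − v_S) = Δt · (5.86·3.79)/(5.86−3.79) ≈ 10.7292·Δt.
So d_A = 111.48, d_B = 102.42, d_C = 161.76 km.
Circle about each station: (x − 31.9)² + (y − 35.9)² = 111.48²; (x + 58.8)² + (y + 84.3)² = 102.42²; (x + 44.7)² + (y − 60.8)² = 161.76².
Subtracting pairs of circle equations eliminates x²+y² and gives linear equations (the radical axes):
-181.4 x − 240.4 y = 10195.44
-153.2 x + 49.8 y = -10350.20
Solving the 2×2 system: x ≈ 43.2, y ≈ -75.0 km.
Check against A (with the unrounded x, y): √((x − 31.9)²+(y − 35.9)²) = 111.47 ≈ 111.48 km. ✓

(43.2, -75.0)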